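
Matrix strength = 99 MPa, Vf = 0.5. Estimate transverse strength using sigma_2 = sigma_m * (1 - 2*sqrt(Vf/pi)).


factor = 1 - 2*sqrt(0.5/pi) = 0.2021
sigma_2 = 99 * 0.2021 = 20.01 MPa

20.01 MPa


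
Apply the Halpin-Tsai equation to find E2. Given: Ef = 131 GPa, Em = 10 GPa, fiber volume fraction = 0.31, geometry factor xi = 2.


eta = (Ef/Em - 1)/(Ef/Em + xi) = (13.1 - 1)/(13.1 + 2) = 0.8013
E2 = Em*(1+xi*eta*Vf)/(1-eta*Vf) = 19.92 GPa

19.92 GPa


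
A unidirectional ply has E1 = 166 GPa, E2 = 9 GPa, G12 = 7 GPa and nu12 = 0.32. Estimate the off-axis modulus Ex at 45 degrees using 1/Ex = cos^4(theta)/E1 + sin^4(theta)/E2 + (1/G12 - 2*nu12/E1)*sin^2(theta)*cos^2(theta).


cos^4(45) = 0.25, sin^4(45) = 0.25, sin^2(45)*cos^2(45) = 0.25
1/G12 - 2*nu12/E1 = 1/7 - 2*0.32/166 = 0.139002 GPa^-1
1/Ex = 0.25/166 + 0.25/9 + 0.139002*0.25 = 0.0640342 GPa^-1
Ex = 15.62 GPa

15.62 GPa


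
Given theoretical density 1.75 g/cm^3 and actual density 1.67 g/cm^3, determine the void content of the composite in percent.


Void% = (rho_theo - rho_actual)/rho_theo * 100 = (1.75 - 1.67)/1.75 * 100 = 4.57%

4.57%


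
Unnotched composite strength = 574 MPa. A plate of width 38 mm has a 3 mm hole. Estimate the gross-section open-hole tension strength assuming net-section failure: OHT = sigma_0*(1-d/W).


OHT = sigma_0*(1-d/W) = 574*(1-3/38) = 528.7 MPa

528.7 MPa


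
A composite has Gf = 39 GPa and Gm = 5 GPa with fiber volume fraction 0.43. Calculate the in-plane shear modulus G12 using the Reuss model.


1/G12 = Vf/Gf + (1-Vf)/Gm = 0.43/39 + 0.57/5
G12 = 8.0 GPa

8.0 GPa


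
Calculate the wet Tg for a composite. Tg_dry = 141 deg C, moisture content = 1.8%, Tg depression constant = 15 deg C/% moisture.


Tg_wet = Tg_dry - k*moisture = 141 - 15*1.8 = 114.0 deg C

114.0 deg C


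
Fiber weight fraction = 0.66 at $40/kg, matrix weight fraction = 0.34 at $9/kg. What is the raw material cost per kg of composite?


Cost = cost_f*Wf + cost_m*Wm = 40*0.66 + 9*0.34 = $29.46/kg

$29.46/kg


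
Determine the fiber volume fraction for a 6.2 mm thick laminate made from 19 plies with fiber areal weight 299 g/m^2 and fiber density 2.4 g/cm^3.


Vf = n * FAW / (rho_f * h * 1000) = 19 * 299 / (2.4 * 6.2 * 1000) = 0.3818

0.3818


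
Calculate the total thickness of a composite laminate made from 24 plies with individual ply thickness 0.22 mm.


h = n * t_ply = 24 * 0.22 = 5.28 mm

5.28 mm


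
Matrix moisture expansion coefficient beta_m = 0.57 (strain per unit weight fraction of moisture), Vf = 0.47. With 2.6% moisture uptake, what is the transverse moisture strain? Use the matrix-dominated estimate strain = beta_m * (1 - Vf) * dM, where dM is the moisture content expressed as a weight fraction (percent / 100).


dM = 2.6/100 = 0.026
strain = beta_m * (1-Vf) * dM = 0.57 * 0.53 * 0.026 = 0.0078546

0.0078546


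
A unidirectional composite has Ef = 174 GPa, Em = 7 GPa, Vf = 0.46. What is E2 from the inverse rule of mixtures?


1/E2 = Vf/Ef + (1-Vf)/Em = 0.46/174 + 0.54/7
E2 = 12.53 GPa

12.53 GPa


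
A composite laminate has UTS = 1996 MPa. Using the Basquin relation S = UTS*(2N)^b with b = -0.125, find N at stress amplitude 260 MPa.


N = 0.5 * (S/UTS)^(1/b) = 0.5 * (260/1996)^(1/-0.125) = 6.0321e+06 cycles

6.0321e+06 cycles


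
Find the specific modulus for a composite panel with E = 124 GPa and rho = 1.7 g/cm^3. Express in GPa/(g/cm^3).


Specific stiffness = E/rho = 124/1.7 = 72.9 GPa/(g/cm^3)

72.9 GPa/(g/cm^3)


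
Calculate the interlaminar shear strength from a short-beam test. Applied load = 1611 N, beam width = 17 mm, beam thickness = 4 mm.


ILSS = 3F/(4bh) = 3*1611/(4*17*4) = 17.77 MPa

17.77 MPa


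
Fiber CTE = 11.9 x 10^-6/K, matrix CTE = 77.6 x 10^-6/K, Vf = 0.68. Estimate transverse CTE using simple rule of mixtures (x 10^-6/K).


alpha_2 = alpha_f*Vf + alpha_m*(1-Vf) = 11.9*0.68 + 77.6*0.32 = 32.9 x 10^-6/K

32.9 x 10^-6/K


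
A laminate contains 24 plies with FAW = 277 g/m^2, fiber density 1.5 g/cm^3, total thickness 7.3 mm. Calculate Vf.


Vf = n * FAW / (rho_f * h * 1000) = 24 * 277 / (1.5 * 7.3 * 1000) = 0.6071

0.6071


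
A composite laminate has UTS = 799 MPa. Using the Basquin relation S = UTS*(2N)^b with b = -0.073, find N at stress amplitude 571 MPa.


N = 0.5 * (S/UTS)^(1/b) = 0.5 * (571/799)^(1/-0.073) = 49.8593 cycles

49.8593 cycles


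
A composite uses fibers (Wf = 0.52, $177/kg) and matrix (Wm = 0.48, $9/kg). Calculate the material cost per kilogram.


Cost = cost_f*Wf + cost_m*Wm = 177*0.52 + 9*0.48 = $96.36/kg

$96.36/kg


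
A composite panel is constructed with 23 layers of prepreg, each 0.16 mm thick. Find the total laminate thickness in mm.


h = n * t_ply = 23 * 0.16 = 3.68 mm

3.68 mm


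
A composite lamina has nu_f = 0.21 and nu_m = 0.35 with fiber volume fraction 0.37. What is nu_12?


nu_12 = nu_f*Vf + nu_m*(1-Vf) = 0.21*0.37 + 0.35*0.63 = 0.2982

0.2982


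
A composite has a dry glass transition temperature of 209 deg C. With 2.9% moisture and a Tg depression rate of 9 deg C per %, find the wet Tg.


Tg_wet = Tg_dry - k*moisture = 209 - 9*2.9 = 182.9 deg C

182.9 deg C


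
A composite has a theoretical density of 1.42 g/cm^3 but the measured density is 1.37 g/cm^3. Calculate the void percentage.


Void% = (rho_theo - rho_actual)/rho_theo * 100 = (1.42 - 1.37)/1.42 * 100 = 3.52%

3.52%


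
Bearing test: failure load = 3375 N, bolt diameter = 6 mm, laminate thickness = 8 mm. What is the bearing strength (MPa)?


sigma_br = F/(d*h) = 3375/(6*8) = 70.3 MPa

70.3 MPa


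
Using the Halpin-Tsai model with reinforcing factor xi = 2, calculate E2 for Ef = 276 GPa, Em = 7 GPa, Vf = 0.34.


eta = (Ef/Em - 1)/(Ef/Em + xi) = (39.4286 - 1)/(39.4286 + 2) = 0.9276
E2 = Em*(1+xi*eta*Vf)/(1-eta*Vf) = 16.67 GPa

16.67 GPa


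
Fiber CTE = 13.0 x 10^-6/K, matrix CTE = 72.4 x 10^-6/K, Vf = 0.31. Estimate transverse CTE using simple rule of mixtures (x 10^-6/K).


alpha_2 = alpha_f*Vf + alpha_m*(1-Vf) = 13.0*0.31 + 72.4*0.69 = 54.0 x 10^-6/K

54.0 x 10^-6/K


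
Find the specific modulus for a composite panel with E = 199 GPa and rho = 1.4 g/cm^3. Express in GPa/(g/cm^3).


Specific stiffness = E/rho = 199/1.4 = 142.1 GPa/(g/cm^3)

142.1 GPa/(g/cm^3)


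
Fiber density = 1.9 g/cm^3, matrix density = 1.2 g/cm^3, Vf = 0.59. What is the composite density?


rho_c = rho_f*Vf + rho_m*(1-Vf) = 1.9*0.59 + 1.2*0.41 = 1.613 g/cm^3

1.613 g/cm^3


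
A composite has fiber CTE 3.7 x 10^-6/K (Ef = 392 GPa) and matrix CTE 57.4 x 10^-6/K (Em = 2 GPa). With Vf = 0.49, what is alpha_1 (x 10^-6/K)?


E1 = Ef*Vf + Em*(1-Vf) = 193.1
alpha_1 = (alpha_f*Ef*Vf + alpha_m*Em*(1-Vf))/E1 = 3.98 x 10^-6/K

3.98 x 10^-6/K


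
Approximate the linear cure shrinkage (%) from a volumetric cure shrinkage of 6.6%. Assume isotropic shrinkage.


Linear shrinkage ≈ vol_shrink/3 = 6.6/3 = 2.2%

2.2%


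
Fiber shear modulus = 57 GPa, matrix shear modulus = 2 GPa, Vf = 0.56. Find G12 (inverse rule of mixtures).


1/G12 = Vf/Gf + (1-Vf)/Gm = 0.56/57 + 0.44/2
G12 = 4.35 GPa

4.35 GPa


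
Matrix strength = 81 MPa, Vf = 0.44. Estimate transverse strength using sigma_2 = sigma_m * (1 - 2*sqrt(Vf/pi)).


factor = 1 - 2*sqrt(0.44/pi) = 0.2515
sigma_2 = 81 * 0.2515 = 20.37 MPa

20.37 MPa


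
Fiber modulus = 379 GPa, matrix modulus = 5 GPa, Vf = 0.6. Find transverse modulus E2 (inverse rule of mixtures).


1/E2 = Vf/Ef + (1-Vf)/Em = 0.6/379 + 0.4/5
E2 = 12.26 GPa

12.26 GPa


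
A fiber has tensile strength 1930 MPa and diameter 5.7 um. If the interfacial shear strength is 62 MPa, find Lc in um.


Lc = sigma_f * d / (2 * tau_i) = 1930 * 5.7 / (2 * 62) = 88.7 um

88.7 um


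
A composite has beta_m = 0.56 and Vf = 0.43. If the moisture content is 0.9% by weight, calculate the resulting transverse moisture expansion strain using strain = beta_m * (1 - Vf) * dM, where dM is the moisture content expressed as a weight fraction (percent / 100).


dM = 0.9/100 = 0.009
strain = beta_m * (1-Vf) * dM = 0.56 * 0.57 * 0.009 = 0.0028728

0.0028728


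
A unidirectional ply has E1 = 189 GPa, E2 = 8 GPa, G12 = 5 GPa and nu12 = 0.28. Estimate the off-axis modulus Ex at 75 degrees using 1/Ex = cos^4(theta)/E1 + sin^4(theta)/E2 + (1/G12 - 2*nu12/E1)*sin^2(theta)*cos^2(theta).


cos^4(75) = 0.004487, sin^4(75) = 0.870513, sin^2(75)*cos^2(75) = 0.0625
1/G12 - 2*nu12/E1 = 1/5 - 2*0.28/189 = 0.197037 GPa^-1
1/Ex = 0.004487/189 + 0.870513/8 + 0.197037*0.0625 = 0.1211526 GPa^-1
Ex = 8.25 GPa

8.25 GPa


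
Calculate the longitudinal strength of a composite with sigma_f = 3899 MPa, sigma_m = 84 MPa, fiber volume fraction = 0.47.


sigma_1 = sigma_f*Vf + sigma_m*(1-Vf) = 3899*0.47 + 84*0.53 = 1877.1 MPa

1877.1 MPa


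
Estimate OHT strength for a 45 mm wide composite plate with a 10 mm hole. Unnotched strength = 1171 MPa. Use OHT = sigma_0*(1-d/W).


OHT = sigma_0*(1-d/W) = 1171*(1-10/45) = 910.8 MPa

910.8 MPa


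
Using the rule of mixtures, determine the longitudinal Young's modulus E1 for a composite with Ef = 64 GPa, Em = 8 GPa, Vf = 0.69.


E1 = Ef*Vf + Em*(1-Vf) = 64*0.69 + 8*0.31 = 46.64 GPa

46.64 GPa


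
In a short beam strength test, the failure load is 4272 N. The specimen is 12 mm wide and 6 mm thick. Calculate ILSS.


ILSS = 3F/(4bh) = 3*4272/(4*12*6) = 44.5 MPa

44.5 MPa


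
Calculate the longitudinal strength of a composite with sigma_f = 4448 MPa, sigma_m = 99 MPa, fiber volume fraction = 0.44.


sigma_1 = sigma_f*Vf + sigma_m*(1-Vf) = 4448*0.44 + 99*0.56 = 2012.6 MPa

2012.6 MPa


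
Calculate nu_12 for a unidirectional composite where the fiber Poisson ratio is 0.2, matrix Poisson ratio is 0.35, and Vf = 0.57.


nu_12 = nu_f*Vf + nu_m*(1-Vf) = 0.2*0.57 + 0.35*0.43 = 0.2645

0.2645


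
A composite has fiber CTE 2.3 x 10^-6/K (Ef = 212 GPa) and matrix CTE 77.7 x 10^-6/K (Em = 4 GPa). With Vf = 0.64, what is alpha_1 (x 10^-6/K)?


E1 = Ef*Vf + Em*(1-Vf) = 137.12
alpha_1 = (alpha_f*Ef*Vf + alpha_m*Em*(1-Vf))/E1 = 3.09 x 10^-6/K

3.09 x 10^-6/K


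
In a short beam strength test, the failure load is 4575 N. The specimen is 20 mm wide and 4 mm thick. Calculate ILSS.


ILSS = 3F/(4bh) = 3*4575/(4*20*4) = 42.89 MPa

42.89 MPa


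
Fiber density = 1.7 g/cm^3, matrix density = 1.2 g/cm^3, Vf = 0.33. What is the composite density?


rho_c = rho_f*Vf + rho_m*(1-Vf) = 1.7*0.33 + 1.2*0.67 = 1.365 g/cm^3

1.365 g/cm^3


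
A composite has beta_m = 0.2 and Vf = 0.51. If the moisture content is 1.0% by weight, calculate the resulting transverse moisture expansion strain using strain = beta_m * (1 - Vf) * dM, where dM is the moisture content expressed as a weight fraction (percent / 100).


dM = 1.0/100 = 0.01
strain = beta_m * (1-Vf) * dM = 0.2 * 0.49 * 0.01 = 0.00098

0.00098


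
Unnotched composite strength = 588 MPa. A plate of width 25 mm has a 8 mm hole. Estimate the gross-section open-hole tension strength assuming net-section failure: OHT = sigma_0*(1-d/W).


OHT = sigma_0*(1-d/W) = 588*(1-8/25) = 399.8 MPa

399.8 MPa


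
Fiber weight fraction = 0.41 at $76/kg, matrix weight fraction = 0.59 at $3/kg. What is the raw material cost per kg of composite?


Cost = cost_f*Wf + cost_m*Wm = 76*0.41 + 3*0.59 = $32.93/kg

$32.93/kg


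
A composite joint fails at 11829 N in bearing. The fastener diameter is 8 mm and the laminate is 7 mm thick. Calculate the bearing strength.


sigma_br = F/(d*h) = 11829/(8*7) = 211.2 MPa

211.2 MPa


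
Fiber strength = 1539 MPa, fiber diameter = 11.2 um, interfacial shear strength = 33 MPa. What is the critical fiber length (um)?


Lc = sigma_f * d / (2 * tau_i) = 1539 * 11.2 / (2 * 33) = 261.2 um

261.2 um


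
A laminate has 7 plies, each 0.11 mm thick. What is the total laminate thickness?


h = n * t_ply = 7 * 0.11 = 0.77 mm

0.77 mm


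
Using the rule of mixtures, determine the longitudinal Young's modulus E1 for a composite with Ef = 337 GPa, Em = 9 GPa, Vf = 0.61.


E1 = Ef*Vf + Em*(1-Vf) = 337*0.61 + 9*0.39 = 209.08 GPa

209.08 GPa


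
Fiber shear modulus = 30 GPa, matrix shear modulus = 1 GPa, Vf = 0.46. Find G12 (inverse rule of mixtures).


1/G12 = Vf/Gf + (1-Vf)/Gm = 0.46/30 + 0.54/1
G12 = 1.8 GPa

1.8 GPa


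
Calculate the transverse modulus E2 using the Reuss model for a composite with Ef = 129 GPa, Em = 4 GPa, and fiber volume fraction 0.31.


1/E2 = Vf/Ef + (1-Vf)/Em = 0.31/129 + 0.69/4
E2 = 5.72 GPa

5.72 GPa


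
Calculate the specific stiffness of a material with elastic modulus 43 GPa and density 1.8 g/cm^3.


Specific stiffness = E/rho = 43/1.8 = 23.9 GPa/(g/cm^3)

23.9 GPa/(g/cm^3)


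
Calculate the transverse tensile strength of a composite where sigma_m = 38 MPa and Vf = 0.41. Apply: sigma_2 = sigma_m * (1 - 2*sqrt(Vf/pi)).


factor = 1 - 2*sqrt(0.41/pi) = 0.2775
sigma_2 = 38 * 0.2775 = 10.54 MPa

10.54 MPa


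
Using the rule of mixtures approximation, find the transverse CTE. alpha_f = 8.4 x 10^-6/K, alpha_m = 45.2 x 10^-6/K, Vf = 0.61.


alpha_2 = alpha_f*Vf + alpha_m*(1-Vf) = 8.4*0.61 + 45.2*0.39 = 22.8 x 10^-6/K

22.8 x 10^-6/K


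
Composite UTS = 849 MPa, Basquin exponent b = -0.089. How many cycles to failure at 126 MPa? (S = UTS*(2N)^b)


N = 0.5 * (S/UTS)^(1/b) = 0.5 * (126/849)^(1/-0.089) = 1.0195e+09 cycles

1.0195e+09 cycles


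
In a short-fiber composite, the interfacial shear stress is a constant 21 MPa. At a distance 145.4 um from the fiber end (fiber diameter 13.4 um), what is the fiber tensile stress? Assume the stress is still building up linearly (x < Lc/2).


Force balance: sigma_f * (pi*d^2/4) = tau * (pi*d) * x  ->  sigma_f = 4 * tau * x / d
sigma_f = 4 * 21 * 145.4 / 13.4 = 911.5 MPa

911.5 MPa


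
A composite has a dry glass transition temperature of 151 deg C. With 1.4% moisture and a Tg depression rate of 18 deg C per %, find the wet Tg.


Tg_wet = Tg_dry - k*moisture = 151 - 18*1.4 = 125.8 deg C

125.8 deg C


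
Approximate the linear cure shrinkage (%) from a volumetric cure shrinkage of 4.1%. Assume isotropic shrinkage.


Linear shrinkage ≈ vol_shrink/3 = 4.1/3 = 1.367%

1.367%


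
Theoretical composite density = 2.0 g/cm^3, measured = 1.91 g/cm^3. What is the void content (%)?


Void% = (rho_theo - rho_actual)/rho_theo * 100 = (2.0 - 1.91)/2.0 * 100 = 4.5%

4.5%


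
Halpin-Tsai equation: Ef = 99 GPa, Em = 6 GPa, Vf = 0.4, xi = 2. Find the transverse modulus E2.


eta = (Ef/Em - 1)/(Ef/Em + xi) = (16.5 - 1)/(16.5 + 2) = 0.8378
E2 = Em*(1+xi*eta*Vf)/(1-eta*Vf) = 15.07 GPa

15.07 GPa


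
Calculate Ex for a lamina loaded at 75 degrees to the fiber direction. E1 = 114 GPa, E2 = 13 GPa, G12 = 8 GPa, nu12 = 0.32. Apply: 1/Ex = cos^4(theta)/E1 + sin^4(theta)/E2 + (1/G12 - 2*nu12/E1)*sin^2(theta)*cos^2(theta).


cos^4(75) = 0.004487, sin^4(75) = 0.870513, sin^2(75)*cos^2(75) = 0.0625
1/G12 - 2*nu12/E1 = 1/8 - 2*0.32/114 = 0.119386 GPa^-1
1/Ex = 0.004487/114 + 0.870513/13 + 0.119386*0.0625 = 0.0744635 GPa^-1
Ex = 13.43 GPa

13.43 GPa


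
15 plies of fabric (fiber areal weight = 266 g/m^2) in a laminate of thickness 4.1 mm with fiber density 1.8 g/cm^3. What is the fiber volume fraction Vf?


Vf = n * FAW / (rho_f * h * 1000) = 15 * 266 / (1.8 * 4.1 * 1000) = 0.5407

0.5407


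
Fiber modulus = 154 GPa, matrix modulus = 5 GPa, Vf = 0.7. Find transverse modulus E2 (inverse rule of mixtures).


1/E2 = Vf/Ef + (1-Vf)/Em = 0.7/154 + 0.3/5
E2 = 15.49 GPa

15.49 GPa


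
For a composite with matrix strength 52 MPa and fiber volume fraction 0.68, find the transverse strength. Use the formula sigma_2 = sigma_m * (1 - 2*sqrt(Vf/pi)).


factor = 1 - 2*sqrt(0.68/pi) = 0.0695
sigma_2 = 52 * 0.0695 = 3.61 MPa

3.61 MPa


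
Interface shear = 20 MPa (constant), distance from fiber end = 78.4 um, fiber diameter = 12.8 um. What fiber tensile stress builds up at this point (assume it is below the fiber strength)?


Force balance: sigma_f * (pi*d^2/4) = tau * (pi*d) * x  ->  sigma_f = 4 * tau * x / d
sigma_f = 4 * 20 * 78.4 / 12.8 = 490.0 MPa

490.0 MPa


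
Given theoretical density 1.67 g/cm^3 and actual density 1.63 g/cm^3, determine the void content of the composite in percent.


Void% = (rho_theo - rho_actual)/rho_theo * 100 = (1.67 - 1.63)/1.67 * 100 = 2.4%

2.4%


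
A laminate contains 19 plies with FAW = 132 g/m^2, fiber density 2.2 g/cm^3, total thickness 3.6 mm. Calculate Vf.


Vf = n * FAW / (rho_f * h * 1000) = 19 * 132 / (2.2 * 3.6 * 1000) = 0.3167

0.3167


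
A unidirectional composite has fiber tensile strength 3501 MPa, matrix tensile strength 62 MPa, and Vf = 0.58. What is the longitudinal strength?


sigma_1 = sigma_f*Vf + sigma_m*(1-Vf) = 3501*0.58 + 62*0.42 = 2056.6 MPa

2056.6 MPa


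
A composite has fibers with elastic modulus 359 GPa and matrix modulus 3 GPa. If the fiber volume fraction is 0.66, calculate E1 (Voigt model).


E1 = Ef*Vf + Em*(1-Vf) = 359*0.66 + 3*0.34 = 237.96 GPa

237.96 GPa


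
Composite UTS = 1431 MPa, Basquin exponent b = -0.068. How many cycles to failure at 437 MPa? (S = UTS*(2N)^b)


N = 0.5 * (S/UTS)^(1/b) = 0.5 * (437/1431)^(1/-0.068) = 1.8829e+07 cycles

1.8829e+07 cycles


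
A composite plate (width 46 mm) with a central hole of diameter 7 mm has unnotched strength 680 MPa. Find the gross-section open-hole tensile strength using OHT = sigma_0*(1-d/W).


OHT = sigma_0*(1-d/W) = 680*(1-7/46) = 576.5 MPa

576.5 MPa


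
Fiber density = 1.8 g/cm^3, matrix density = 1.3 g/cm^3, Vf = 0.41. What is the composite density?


rho_c = rho_f*Vf + rho_m*(1-Vf) = 1.8*0.41 + 1.3*0.59 = 1.505 g/cm^3

1.505 g/cm^3


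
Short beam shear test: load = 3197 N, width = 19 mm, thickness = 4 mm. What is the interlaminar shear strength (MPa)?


ILSS = 3F/(4bh) = 3*3197/(4*19*4) = 31.55 MPa

31.55 MPa


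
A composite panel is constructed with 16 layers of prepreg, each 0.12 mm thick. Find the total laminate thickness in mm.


h = n * t_ply = 16 * 0.12 = 1.92 mm

1.92 mm


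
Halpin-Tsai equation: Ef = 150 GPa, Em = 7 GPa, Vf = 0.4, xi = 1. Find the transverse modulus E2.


eta = (Ef/Em - 1)/(Ef/Em + xi) = (21.4286 - 1)/(21.4286 + 1) = 0.9108
E2 = Em*(1+xi*eta*Vf)/(1-eta*Vf) = 15.02 GPa

15.02 GPa


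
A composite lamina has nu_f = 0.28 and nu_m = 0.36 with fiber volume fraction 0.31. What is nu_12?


nu_12 = nu_f*Vf + nu_m*(1-Vf) = 0.28*0.31 + 0.36*0.69 = 0.3352

0.3352


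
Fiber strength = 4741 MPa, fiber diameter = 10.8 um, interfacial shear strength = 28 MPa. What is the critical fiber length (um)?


Lc = sigma_f * d / (2 * tau_i) = 4741 * 10.8 / (2 * 28) = 914.3 um

914.3 um


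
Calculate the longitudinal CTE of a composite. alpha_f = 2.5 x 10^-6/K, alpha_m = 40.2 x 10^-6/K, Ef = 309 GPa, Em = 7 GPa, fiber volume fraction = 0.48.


E1 = Ef*Vf + Em*(1-Vf) = 151.96
alpha_1 = (alpha_f*Ef*Vf + alpha_m*Em*(1-Vf))/E1 = 3.4 x 10^-6/K

3.4 x 10^-6/K


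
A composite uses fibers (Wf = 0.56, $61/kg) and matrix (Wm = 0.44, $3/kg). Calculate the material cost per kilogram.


Cost = cost_f*Wf + cost_m*Wm = 61*0.56 + 3*0.44 = $35.48/kg

$35.48/kg


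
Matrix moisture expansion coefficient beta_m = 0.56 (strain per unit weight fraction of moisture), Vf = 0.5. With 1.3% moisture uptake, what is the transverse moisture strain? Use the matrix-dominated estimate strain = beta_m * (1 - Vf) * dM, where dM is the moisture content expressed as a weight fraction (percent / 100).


dM = 1.3/100 = 0.013
strain = beta_m * (1-Vf) * dM = 0.56 * 0.5 * 0.013 = 0.00364

0.00364


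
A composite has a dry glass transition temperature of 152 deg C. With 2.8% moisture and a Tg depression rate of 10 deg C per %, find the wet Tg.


Tg_wet = Tg_dry - k*moisture = 152 - 10*2.8 = 124.0 deg C

124.0 deg C


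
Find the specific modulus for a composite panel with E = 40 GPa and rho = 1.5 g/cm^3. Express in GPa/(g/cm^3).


Specific stiffness = E/rho = 40/1.5 = 26.7 GPa/(g/cm^3)

26.7 GPa/(g/cm^3)


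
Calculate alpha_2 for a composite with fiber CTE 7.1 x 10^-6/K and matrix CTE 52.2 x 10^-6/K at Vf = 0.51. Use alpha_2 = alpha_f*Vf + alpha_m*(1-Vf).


alpha_2 = alpha_f*Vf + alpha_m*(1-Vf) = 7.1*0.51 + 52.2*0.49 = 29.2 x 10^-6/K

29.2 x 10^-6/K


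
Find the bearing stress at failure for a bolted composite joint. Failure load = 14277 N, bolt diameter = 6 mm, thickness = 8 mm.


sigma_br = F/(d*h) = 14277/(6*8) = 297.4 MPa

297.4 MPa


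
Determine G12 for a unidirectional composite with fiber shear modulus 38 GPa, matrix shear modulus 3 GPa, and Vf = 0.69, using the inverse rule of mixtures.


1/G12 = Vf/Gf + (1-Vf)/Gm = 0.69/38 + 0.31/3
G12 = 8.23 GPa

8.23 GPa


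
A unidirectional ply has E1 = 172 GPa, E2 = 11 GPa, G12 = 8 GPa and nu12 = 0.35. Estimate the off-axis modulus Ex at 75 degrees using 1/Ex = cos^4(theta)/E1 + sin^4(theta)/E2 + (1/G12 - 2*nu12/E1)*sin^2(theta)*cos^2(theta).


cos^4(75) = 0.004487, sin^4(75) = 0.870513, sin^2(75)*cos^2(75) = 0.0625
1/G12 - 2*nu12/E1 = 1/8 - 2*0.35/172 = 0.12093 GPa^-1
1/Ex = 0.004487/172 + 0.870513/11 + 0.12093*0.0625 = 0.0867217 GPa^-1
Ex = 11.53 GPa

11.53 GPa


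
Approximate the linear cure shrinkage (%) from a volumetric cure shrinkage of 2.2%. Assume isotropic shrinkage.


Linear shrinkage ≈ vol_shrink/3 = 2.2/3 = 0.733%

0.733%


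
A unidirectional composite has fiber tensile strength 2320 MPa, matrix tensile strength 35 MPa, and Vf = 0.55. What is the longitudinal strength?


sigma_1 = sigma_f*Vf + sigma_m*(1-Vf) = 2320*0.55 + 35*0.45 = 1291.8 MPa

1291.8 MPa


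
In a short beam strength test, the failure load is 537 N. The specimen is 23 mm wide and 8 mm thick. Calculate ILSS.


ILSS = 3F/(4bh) = 3*537/(4*23*8) = 2.19 MPa

2.19 MPa


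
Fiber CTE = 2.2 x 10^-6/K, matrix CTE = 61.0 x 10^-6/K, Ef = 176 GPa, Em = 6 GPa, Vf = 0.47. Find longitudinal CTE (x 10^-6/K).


E1 = Ef*Vf + Em*(1-Vf) = 85.9
alpha_1 = (alpha_f*Ef*Vf + alpha_m*Em*(1-Vf))/E1 = 4.38 x 10^-6/K

4.38 x 10^-6/K


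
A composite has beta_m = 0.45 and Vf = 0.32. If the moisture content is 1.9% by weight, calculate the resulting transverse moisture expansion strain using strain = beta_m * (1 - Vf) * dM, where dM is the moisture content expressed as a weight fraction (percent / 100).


dM = 1.9/100 = 0.019
strain = beta_m * (1-Vf) * dM = 0.45 * 0.68 * 0.019 = 0.005814

0.005814


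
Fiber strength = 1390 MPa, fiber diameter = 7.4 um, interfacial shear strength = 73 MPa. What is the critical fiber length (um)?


Lc = sigma_f * d / (2 * tau_i) = 1390 * 7.4 / (2 * 73) = 70.5 um

70.5 um


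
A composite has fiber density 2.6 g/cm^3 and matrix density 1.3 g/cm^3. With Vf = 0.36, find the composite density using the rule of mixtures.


rho_c = rho_f*Vf + rho_m*(1-Vf) = 2.6*0.36 + 1.3*0.64 = 1.768 g/cm^3

1.768 g/cm^3


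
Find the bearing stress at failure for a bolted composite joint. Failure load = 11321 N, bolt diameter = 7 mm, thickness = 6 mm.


sigma_br = F/(d*h) = 11321/(7*6) = 269.5 MPa

269.5 MPa


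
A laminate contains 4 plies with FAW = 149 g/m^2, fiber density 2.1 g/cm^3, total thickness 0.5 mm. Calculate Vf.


Vf = n * FAW / (rho_f * h * 1000) = 4 * 149 / (2.1 * 0.5 * 1000) = 0.5676

0.5676


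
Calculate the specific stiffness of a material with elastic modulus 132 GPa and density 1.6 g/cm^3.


Specific stiffness = E/rho = 132/1.6 = 82.5 GPa/(g/cm^3)

82.5 GPa/(g/cm^3)


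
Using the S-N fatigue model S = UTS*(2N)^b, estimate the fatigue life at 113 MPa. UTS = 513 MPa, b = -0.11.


N = 0.5 * (S/UTS)^(1/b) = 0.5 * (113/513)^(1/-0.11) = 469949.4115 cycles

469949.4115 cycles


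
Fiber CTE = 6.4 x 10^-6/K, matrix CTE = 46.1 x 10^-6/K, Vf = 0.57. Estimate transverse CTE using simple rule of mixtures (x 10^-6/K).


alpha_2 = alpha_f*Vf + alpha_m*(1-Vf) = 6.4*0.57 + 46.1*0.43 = 23.5 x 10^-6/K

23.5 x 10^-6/K


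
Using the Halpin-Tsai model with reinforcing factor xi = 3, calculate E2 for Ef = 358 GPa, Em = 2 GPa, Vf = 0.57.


eta = (Ef/Em - 1)/(Ef/Em + xi) = (179.0 - 1)/(179.0 + 3) = 0.978
E2 = Em*(1+xi*eta*Vf)/(1-eta*Vf) = 12.08 GPa

12.08 GPa


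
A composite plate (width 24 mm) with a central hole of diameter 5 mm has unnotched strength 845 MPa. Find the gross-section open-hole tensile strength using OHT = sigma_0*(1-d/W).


OHT = sigma_0*(1-d/W) = 845*(1-5/24) = 669.0 MPa

669.0 MPa


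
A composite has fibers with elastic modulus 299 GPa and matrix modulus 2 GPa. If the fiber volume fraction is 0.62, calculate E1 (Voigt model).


E1 = Ef*Vf + Em*(1-Vf) = 299*0.62 + 2*0.38 = 186.14 GPa

186.14 GPa


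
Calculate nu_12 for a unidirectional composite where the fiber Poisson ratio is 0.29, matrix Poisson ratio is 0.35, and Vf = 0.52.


nu_12 = nu_f*Vf + nu_m*(1-Vf) = 0.29*0.52 + 0.35*0.48 = 0.3188

0.3188


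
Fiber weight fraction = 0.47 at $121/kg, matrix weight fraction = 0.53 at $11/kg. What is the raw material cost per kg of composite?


Cost = cost_f*Wf + cost_m*Wm = 121*0.47 + 11*0.53 = $62.7/kg

$62.7/kg


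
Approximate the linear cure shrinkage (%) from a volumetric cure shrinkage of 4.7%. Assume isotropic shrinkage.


Linear shrinkage ≈ vol_shrink/3 = 4.7/3 = 1.567%

1.567%


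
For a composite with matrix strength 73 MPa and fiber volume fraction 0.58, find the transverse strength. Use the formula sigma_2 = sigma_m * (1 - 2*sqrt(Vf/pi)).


factor = 1 - 2*sqrt(0.58/pi) = 0.1407
sigma_2 = 73 * 0.1407 = 10.27 MPa

10.27 MPa


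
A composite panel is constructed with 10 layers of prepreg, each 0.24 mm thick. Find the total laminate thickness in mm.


h = n * t_ply = 10 * 0.24 = 2.4 mm

2.4 mm


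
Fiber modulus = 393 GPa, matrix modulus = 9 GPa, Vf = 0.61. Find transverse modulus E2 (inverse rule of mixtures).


1/E2 = Vf/Ef + (1-Vf)/Em = 0.61/393 + 0.39/9
E2 = 22.28 GPa

22.28 GPa


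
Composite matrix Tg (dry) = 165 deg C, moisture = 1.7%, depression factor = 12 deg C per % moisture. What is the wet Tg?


Tg_wet = Tg_dry - k*moisture = 165 - 12*1.7 = 144.6 deg C

144.6 deg C


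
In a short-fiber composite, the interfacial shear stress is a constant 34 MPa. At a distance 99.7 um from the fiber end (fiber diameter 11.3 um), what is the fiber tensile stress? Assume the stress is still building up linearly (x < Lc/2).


Force balance: sigma_f * (pi*d^2/4) = tau * (pi*d) * x  ->  sigma_f = 4 * tau * x / d
sigma_f = 4 * 34 * 99.7 / 11.3 = 1199.9 MPa

1199.9 MPa


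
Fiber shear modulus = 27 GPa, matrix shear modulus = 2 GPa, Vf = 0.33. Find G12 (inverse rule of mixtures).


1/G12 = Vf/Gf + (1-Vf)/Gm = 0.33/27 + 0.67/2
G12 = 2.88 GPa

2.88 GPa


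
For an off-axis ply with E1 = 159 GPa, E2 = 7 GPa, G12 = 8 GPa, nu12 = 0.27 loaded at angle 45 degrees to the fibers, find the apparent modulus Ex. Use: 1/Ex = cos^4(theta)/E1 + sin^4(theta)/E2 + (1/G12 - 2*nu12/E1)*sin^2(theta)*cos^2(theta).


cos^4(45) = 0.25, sin^4(45) = 0.25, sin^2(45)*cos^2(45) = 0.25
1/G12 - 2*nu12/E1 = 1/8 - 2*0.27/159 = 0.121604 GPa^-1
1/Ex = 0.25/159 + 0.25/7 + 0.121604*0.25 = 0.0676876 GPa^-1
Ex = 14.77 GPa

14.77 GPa


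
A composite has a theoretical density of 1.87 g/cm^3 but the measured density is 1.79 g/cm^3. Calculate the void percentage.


Void% = (rho_theo - rho_actual)/rho_theo * 100 = (1.87 - 1.79)/1.87 * 100 = 4.28%

4.28%


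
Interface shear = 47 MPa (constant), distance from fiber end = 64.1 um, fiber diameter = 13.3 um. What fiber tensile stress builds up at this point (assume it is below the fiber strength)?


Force balance: sigma_f * (pi*d^2/4) = tau * (pi*d) * x  ->  sigma_f = 4 * tau * x / d
sigma_f = 4 * 47 * 64.1 / 13.3 = 906.1 MPa

906.1 MPa


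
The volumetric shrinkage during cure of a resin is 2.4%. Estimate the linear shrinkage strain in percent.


Linear shrinkage ≈ vol_shrink/3 = 2.4/3 = 0.8%

0.8%


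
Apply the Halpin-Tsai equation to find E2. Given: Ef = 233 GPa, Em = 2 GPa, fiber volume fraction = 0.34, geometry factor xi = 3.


eta = (Ef/Em - 1)/(Ef/Em + xi) = (116.5 - 1)/(116.5 + 3) = 0.9665
E2 = Em*(1+xi*eta*Vf)/(1-eta*Vf) = 5.92 GPa

5.92 GPa


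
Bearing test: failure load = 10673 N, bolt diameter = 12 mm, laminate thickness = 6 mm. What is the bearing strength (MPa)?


sigma_br = F/(d*h) = 10673/(12*6) = 148.2 MPa

148.2 MPa


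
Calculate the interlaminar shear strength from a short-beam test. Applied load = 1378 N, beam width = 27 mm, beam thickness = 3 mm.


ILSS = 3F/(4bh) = 3*1378/(4*27*3) = 12.76 MPa

12.76 MPa


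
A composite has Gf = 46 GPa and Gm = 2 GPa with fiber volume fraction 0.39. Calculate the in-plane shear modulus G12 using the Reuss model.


1/G12 = Vf/Gf + (1-Vf)/Gm = 0.39/46 + 0.61/2
G12 = 3.19 GPa

3.19 GPa


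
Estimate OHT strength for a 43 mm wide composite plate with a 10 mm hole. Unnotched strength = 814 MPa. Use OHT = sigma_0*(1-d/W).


OHT = sigma_0*(1-d/W) = 814*(1-10/43) = 624.7 MPa

624.7 MPa


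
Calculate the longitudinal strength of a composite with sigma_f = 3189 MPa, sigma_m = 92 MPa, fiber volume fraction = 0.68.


sigma_1 = sigma_f*Vf + sigma_m*(1-Vf) = 3189*0.68 + 92*0.32 = 2198.0 MPa

2198.0 MPa


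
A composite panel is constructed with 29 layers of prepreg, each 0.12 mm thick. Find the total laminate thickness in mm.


h = n * t_ply = 29 * 0.12 = 3.48 mm

3.48 mm


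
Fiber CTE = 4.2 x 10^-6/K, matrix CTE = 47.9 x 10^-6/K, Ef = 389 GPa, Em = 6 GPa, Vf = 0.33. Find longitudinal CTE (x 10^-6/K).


E1 = Ef*Vf + Em*(1-Vf) = 132.39
alpha_1 = (alpha_f*Ef*Vf + alpha_m*Em*(1-Vf))/E1 = 5.53 x 10^-6/K

5.53 x 10^-6/K


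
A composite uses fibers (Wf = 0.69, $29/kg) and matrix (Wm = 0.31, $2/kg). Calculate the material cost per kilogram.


Cost = cost_f*Wf + cost_m*Wm = 29*0.69 + 2*0.31 = $20.63/kg

$20.63/kg


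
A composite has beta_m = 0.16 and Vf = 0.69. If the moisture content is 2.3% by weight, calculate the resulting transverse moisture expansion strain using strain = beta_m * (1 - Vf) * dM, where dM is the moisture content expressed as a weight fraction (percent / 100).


dM = 2.3/100 = 0.023
strain = beta_m * (1-Vf) * dM = 0.16 * 0.31 * 0.023 = 0.0011408

0.0011408


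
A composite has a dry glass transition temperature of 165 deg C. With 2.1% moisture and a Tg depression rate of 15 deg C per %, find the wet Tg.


Tg_wet = Tg_dry - k*moisture = 165 - 15*2.1 = 133.5 deg C

133.5 deg C


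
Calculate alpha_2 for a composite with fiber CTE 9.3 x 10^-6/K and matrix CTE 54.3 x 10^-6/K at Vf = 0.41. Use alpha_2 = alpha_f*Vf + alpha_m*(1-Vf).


alpha_2 = alpha_f*Vf + alpha_m*(1-Vf) = 9.3*0.41 + 54.3*0.59 = 35.9 x 10^-6/K

35.9 x 10^-6/K


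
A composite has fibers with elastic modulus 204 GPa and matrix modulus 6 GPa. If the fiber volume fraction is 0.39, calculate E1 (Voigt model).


E1 = Ef*Vf + Em*(1-Vf) = 204*0.39 + 6*0.61 = 83.22 GPa

83.22 GPa


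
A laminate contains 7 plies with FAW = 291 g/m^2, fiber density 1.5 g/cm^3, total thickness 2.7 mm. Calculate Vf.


Vf = n * FAW / (rho_f * h * 1000) = 7 * 291 / (1.5 * 2.7 * 1000) = 0.503

0.503


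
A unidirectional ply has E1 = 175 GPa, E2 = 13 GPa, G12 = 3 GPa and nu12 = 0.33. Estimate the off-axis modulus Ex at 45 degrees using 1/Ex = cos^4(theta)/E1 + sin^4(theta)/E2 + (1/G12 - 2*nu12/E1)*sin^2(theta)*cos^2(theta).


cos^4(45) = 0.25, sin^4(45) = 0.25, sin^2(45)*cos^2(45) = 0.25
1/G12 - 2*nu12/E1 = 1/3 - 2*0.33/175 = 0.329562 GPa^-1
1/Ex = 0.25/175 + 0.25/13 + 0.329562*0.25 = 0.1030498 GPa^-1
Ex = 9.7 GPa

9.7 GPa


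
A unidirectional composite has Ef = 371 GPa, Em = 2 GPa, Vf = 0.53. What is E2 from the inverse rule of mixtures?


1/E2 = Vf/Ef + (1-Vf)/Em = 0.53/371 + 0.47/2
E2 = 4.23 GPa

4.23 GPa


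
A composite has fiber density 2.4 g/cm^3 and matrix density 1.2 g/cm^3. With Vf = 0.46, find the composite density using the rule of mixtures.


rho_c = rho_f*Vf + rho_m*(1-Vf) = 2.4*0.46 + 1.2*0.54 = 1.752 g/cm^3

1.752 g/cm^3


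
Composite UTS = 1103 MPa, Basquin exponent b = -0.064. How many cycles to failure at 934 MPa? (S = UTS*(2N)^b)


N = 0.5 * (S/UTS)^(1/b) = 0.5 * (934/1103)^(1/-0.064) = 6.7227 cycles

6.7227 cycles


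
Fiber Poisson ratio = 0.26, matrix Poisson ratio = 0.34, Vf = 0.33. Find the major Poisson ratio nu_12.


nu_12 = nu_f*Vf + nu_m*(1-Vf) = 0.26*0.33 + 0.34*0.67 = 0.3136

0.3136


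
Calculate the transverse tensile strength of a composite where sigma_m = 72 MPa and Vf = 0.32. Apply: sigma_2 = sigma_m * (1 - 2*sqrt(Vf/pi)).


factor = 1 - 2*sqrt(0.32/pi) = 0.3617
sigma_2 = 72 * 0.3617 = 26.04 MPa

26.04 MPa


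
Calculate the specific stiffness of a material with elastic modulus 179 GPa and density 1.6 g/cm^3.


Specific stiffness = E/rho = 179/1.6 = 111.9 GPa/(g/cm^3)

111.9 GPa/(g/cm^3)


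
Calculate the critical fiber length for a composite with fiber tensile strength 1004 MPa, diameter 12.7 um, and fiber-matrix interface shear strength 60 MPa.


Lc = sigma_f * d / (2 * tau_i) = 1004 * 12.7 / (2 * 60) = 106.3 um

106.3 um


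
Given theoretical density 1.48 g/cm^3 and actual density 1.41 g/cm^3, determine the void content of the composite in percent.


Void% = (rho_theo - rho_actual)/rho_theo * 100 = (1.48 - 1.41)/1.48 * 100 = 4.73%

4.73%


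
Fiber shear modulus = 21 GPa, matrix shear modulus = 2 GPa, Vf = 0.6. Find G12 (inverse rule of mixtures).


1/G12 = Vf/Gf + (1-Vf)/Gm = 0.6/21 + 0.4/2
G12 = 4.38 GPa

4.38 GPa


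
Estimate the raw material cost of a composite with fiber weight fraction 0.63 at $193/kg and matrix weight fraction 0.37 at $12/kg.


Cost = cost_f*Wf + cost_m*Wm = 193*0.63 + 12*0.37 = $126.03/kg

$126.03/kg


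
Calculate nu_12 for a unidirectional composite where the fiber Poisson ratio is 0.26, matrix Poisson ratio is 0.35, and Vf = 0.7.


nu_12 = nu_f*Vf + nu_m*(1-Vf) = 0.26*0.7 + 0.35*0.3 = 0.287

0.287


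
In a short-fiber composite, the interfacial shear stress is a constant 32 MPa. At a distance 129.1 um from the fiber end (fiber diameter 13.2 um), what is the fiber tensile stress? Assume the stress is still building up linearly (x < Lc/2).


Force balance: sigma_f * (pi*d^2/4) = tau * (pi*d) * x  ->  sigma_f = 4 * tau * x / d
sigma_f = 4 * 32 * 129.1 / 13.2 = 1251.9 MPa

1251.9 MPa


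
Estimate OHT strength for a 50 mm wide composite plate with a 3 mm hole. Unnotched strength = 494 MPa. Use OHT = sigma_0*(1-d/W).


OHT = sigma_0*(1-d/W) = 494*(1-3/50) = 464.4 MPa

464.4 MPa


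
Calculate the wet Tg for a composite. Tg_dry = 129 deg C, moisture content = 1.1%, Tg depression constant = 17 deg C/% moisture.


Tg_wet = Tg_dry - k*moisture = 129 - 17*1.1 = 110.3 deg C

110.3 deg C


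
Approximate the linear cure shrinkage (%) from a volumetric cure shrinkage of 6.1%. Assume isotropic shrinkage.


Linear shrinkage ≈ vol_shrink/3 = 6.1/3 = 2.033%

2.033%


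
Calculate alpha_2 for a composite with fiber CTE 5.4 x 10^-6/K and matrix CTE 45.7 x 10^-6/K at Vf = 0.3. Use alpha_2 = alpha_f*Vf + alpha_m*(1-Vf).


alpha_2 = alpha_f*Vf + alpha_m*(1-Vf) = 5.4*0.3 + 45.7*0.7 = 33.6 x 10^-6/K

33.6 x 10^-6/K


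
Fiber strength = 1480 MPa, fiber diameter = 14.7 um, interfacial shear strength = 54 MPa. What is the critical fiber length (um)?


Lc = sigma_f * d / (2 * tau_i) = 1480 * 14.7 / (2 * 54) = 201.4 um

201.4 um


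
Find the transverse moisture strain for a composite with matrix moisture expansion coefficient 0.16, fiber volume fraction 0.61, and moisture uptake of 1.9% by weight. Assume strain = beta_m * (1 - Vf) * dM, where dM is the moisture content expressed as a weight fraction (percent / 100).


dM = 1.9/100 = 0.019
strain = beta_m * (1-Vf) * dM = 0.16 * 0.39 * 0.019 = 0.0011856

0.0011856


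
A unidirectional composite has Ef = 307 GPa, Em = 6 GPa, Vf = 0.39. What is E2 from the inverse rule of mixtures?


1/E2 = Vf/Ef + (1-Vf)/Em = 0.39/307 + 0.61/6
E2 = 9.71 GPa

9.71 GPa


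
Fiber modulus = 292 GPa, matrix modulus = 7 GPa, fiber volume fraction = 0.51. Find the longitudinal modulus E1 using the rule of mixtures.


E1 = Ef*Vf + Em*(1-Vf) = 292*0.51 + 7*0.49 = 152.35 GPa

152.35 GPa


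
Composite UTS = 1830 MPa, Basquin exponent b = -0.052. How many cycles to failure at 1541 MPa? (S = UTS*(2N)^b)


N = 0.5 * (S/UTS)^(1/b) = 0.5 * (1541/1830)^(1/-0.052) = 13.6307 cycles

13.6307 cycles


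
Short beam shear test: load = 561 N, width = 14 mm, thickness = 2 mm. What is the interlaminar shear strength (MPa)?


ILSS = 3F/(4bh) = 3*561/(4*14*2) = 15.03 MPa

15.03 MPa


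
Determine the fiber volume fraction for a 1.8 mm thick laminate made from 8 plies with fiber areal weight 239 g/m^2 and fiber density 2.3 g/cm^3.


Vf = n * FAW / (rho_f * h * 1000) = 8 * 239 / (2.3 * 1.8 * 1000) = 0.4618

0.4618


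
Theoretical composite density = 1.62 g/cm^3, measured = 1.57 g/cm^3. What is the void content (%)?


Void% = (rho_theo - rho_actual)/rho_theo * 100 = (1.62 - 1.57)/1.62 * 100 = 3.09%

3.09%


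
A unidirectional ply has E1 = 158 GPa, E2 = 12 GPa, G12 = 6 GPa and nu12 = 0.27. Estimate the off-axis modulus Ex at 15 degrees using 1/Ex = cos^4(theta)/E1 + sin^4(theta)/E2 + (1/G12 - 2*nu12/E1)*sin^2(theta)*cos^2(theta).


cos^4(15) = 0.870513, sin^4(15) = 0.004487, sin^2(15)*cos^2(15) = 0.0625
1/G12 - 2*nu12/E1 = 1/6 - 2*0.27/158 = 0.163249 GPa^-1
1/Ex = 0.870513/158 + 0.004487/12 + 0.163249*0.0625 = 0.0160866 GPa^-1
Ex = 62.16 GPa

62.16 GPa


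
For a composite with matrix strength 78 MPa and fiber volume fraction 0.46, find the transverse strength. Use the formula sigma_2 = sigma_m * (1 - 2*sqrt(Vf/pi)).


factor = 1 - 2*sqrt(0.46/pi) = 0.2347
sigma_2 = 78 * 0.2347 = 18.31 MPa

18.31 MPa


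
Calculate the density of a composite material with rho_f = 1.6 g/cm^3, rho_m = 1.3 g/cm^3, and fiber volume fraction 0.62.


rho_c = rho_f*Vf + rho_m*(1-Vf) = 1.6*0.62 + 1.3*0.38 = 1.486 g/cm^3

1.486 g/cm^3


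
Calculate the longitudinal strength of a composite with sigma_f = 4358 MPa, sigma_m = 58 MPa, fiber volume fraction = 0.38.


sigma_1 = sigma_f*Vf + sigma_m*(1-Vf) = 4358*0.38 + 58*0.62 = 1692.0 MPa

1692.0 MPa


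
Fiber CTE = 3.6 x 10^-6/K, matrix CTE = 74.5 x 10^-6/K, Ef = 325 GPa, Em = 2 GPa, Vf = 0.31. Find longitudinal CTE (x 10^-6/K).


E1 = Ef*Vf + Em*(1-Vf) = 102.13
alpha_1 = (alpha_f*Ef*Vf + alpha_m*Em*(1-Vf))/E1 = 4.56 x 10^-6/K

4.56 x 10^-6/K


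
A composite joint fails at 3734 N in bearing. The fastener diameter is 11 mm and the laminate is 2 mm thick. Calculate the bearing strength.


sigma_br = F/(d*h) = 3734/(11*2) = 169.7 MPa

169.7 MPa


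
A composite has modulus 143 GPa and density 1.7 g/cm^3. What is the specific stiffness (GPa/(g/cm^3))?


Specific stiffness = E/rho = 143/1.7 = 84.1 GPa/(g/cm^3)

84.1 GPa/(g/cm^3)


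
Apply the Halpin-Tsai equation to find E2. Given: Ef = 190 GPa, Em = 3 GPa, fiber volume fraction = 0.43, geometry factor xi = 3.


eta = (Ef/Em - 1)/(Ef/Em + xi) = (63.3333 - 1)/(63.3333 + 3) = 0.9397
E2 = Em*(1+xi*eta*Vf)/(1-eta*Vf) = 11.14 GPa

11.14 GPa


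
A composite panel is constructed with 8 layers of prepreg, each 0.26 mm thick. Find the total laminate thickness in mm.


h = n * t_ply = 8 * 0.26 = 2.08 mm

2.08 mm


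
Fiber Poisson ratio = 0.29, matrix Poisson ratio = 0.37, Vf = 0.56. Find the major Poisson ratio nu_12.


nu_12 = nu_f*Vf + nu_m*(1-Vf) = 0.29*0.56 + 0.37*0.44 = 0.3252

0.3252


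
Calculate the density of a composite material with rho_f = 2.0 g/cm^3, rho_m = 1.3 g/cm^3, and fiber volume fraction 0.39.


rho_c = rho_f*Vf + rho_m*(1-Vf) = 2.0*0.39 + 1.3*0.61 = 1.573 g/cm^3

1.573 g/cm^3
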